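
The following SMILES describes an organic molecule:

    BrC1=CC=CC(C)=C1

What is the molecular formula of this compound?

Walk through each heavy atom and fill implicit hydrogens from standard valence (C 4, N 3, O 2, S 2, halogen 1):
  atom 1: Br (halogen, monovalent) → 0 H
  atom 2: C, bond orders sum to 4 (valence 4) → 0 H
  atom 3: C, bond orders sum to 3 (valence 4) → 1 H
  atom 4: C, bond orders sum to 3 (valence 4) → 1 H
  atom 5: C, bond orders sum to 3 (valence 4) → 1 H
  atom 6: C, bond orders sum to 4 (valence 4) → 0 H
  atom 7: C, bond orders sum to 1 (valence 4) → 3 H
  atom 8: C, bond orders sum to 3 (valence 4) → 1 H
Totals → C:7, H:7, Br:1.

C7H7Br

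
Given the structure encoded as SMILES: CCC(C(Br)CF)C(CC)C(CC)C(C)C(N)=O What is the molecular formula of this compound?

Walk through each heavy atom and fill implicit hydrogens from standard valence (C 4, N 3, O 2, S 2, halogen 1):
  atom 1: C, bond orders sum to 1 (valence 4) → 3 H
  atom 2: C, bond orders sum to 2 (valence 4) → 2 H
  atom 3: C, bond orders sum to 3 (valence 4) → 1 H
  atom 4: C, bond orders sum to 3 (valence 4) → 1 H
  atom 5: Br (halogen, monovalent) → 0 H
  atom 6: C, bond orders sum to 2 (valence 4) → 2 H
  atom 7: F (halogen, monovalent) → 0 H
  atom 8: C, bond orders sum to 3 (valence 4) → 1 H
  atom 9: C, bond orders sum to 2 (valence 4) → 2 H
  atom 10: C, bond orders sum to 1 (valence 4) → 3 H
  atom 11: C, bond orders sum to 3 (valence 4) → 1 H
  atom 12: C, bond orders sum to 2 (valence 4) → 2 H
  atom 13: C, bond orders sum to 1 (valence 4) → 3 H
  atom 14: C, bond orders sum to 3 (valence 4) → 1 H
  atom 15: C, bond orders sum to 1 (valence 4) → 3 H
  atom 16: C, bond orders sum to 4 (valence 4) → 0 H
  atom 17: N, bond orders sum to 1 (valence 3) → 2 H
  atom 18: O, bond orders sum to 2 (valence 2) → 0 H
Totals → C:14, H:27, Br:1, F:1, N:1, O:1.

C14H27BrFNO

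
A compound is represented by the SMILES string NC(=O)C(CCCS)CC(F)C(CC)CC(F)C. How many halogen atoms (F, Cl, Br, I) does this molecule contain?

2

Halogen atoms appear at heavy-atom positions 11, 17 (2×F).
Other groups present: 1 amide, 1 thiol.
Halogen count: 2.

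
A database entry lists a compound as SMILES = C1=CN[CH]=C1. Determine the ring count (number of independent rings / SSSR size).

1

In SMILES, each pair of matching ring-closure digits denotes one ring-closing bond; the number of such bonds equals the number of independent rings.
Ring-closure bonds here: 1.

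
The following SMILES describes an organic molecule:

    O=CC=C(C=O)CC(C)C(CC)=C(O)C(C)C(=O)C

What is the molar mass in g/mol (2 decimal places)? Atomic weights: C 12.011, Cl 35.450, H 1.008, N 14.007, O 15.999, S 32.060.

266.34 g/mol

First, the molecular formula is C15H22O4 (counting implicit H from valence).
  C: 15 × 12.011 = 180.165
  H: 22 × 1.008 = 22.176
  O: 4 × 15.999 = 63.996
Sum: 15×12.011 + 22×1.008 + 4×15.999 = 266.337 → 266.34 g/mol.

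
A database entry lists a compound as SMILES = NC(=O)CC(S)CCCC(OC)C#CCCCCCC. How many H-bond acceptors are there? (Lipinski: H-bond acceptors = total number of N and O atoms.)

N atoms: 1; O atoms: 2.
Lipinski HBA = 1 + 2 = 3.

3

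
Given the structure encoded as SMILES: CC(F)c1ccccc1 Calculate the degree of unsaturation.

Molecular formula: C8H9F.
DoU = (2C + 2 + N − H − X) / 2, where X is the halogen count and O/S are ignored.
    = (2·8 + 2 + 0 − 9 − 1) / 2 = 8 / 2 = 4.

4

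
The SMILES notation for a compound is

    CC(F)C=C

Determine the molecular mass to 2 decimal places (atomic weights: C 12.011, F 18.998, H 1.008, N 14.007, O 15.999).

First, the molecular formula is C4H7F (counting implicit H from valence).
  C: 4 × 12.011 = 48.044
  F: 1 × 18.998 = 18.998
  H: 7 × 1.008 = 7.056
Sum: 4×12.011 + 1×18.998 + 7×1.008 = 74.098 → 74.10 g/mol.

74.10 g/mol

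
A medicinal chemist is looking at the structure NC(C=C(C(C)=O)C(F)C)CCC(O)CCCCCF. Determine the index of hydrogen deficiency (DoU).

2

Molecular formula: C15H27F2NO2.
DoU = (2C + 2 + N − H − X) / 2, where X is the halogen count and O/S are ignored.
    = (2·15 + 2 + 1 − 27 − 2) / 2 = 4 / 2 = 2.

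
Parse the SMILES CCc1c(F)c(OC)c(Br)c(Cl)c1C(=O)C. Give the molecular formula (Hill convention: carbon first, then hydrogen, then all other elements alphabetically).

C11H11BrClFO2

Walk through each heavy atom and fill implicit hydrogens from standard valence (C 4, N 3, O 2, S 2, halogen 1); for lowercase aromatic atoms, an aromatic c carries 1 H when it has two neighbours and 0 H with three, and aromatic n carries 0 H:
  atom 1: C, bond orders sum to 1 (valence 4) → 3 H
  atom 2: C, bond orders sum to 2 (valence 4) → 2 H
  atom 3: aromatic c, 3 neighbours → 0 H
  atom 4: aromatic c, 3 neighbours → 0 H
  atom 5: F (halogen, monovalent) → 0 H
  atom 6: aromatic c, 3 neighbours → 0 H
  atom 7: O, bond orders sum to 2 (valence 2) → 0 H
  atom 8: C, bond orders sum to 1 (valence 4) → 3 H
  atom 9: aromatic c, 3 neighbours → 0 H
  atom 10: Br (halogen, monovalent) → 0 H
  atom 11: aromatic c, 3 neighbours → 0 H
  atom 12: Cl (halogen, monovalent) → 0 H
  atom 13: aromatic c, 3 neighbours → 0 H
  atom 14: C, bond orders sum to 4 (valence 4) → 0 H
  atom 15: O, bond orders sum to 2 (valence 2) → 0 H
  atom 16: C, bond orders sum to 1 (valence 4) → 3 H
Totals → C:11, H:11, Br:1, Cl:1, F:1, O:2.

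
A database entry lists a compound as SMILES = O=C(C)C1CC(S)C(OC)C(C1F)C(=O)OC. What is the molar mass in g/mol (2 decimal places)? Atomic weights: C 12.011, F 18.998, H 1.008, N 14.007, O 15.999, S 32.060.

264.31 g/mol

First, the molecular formula is C11H17FO4S (counting implicit H from valence).
  C: 11 × 12.011 = 132.121
  F: 1 × 18.998 = 18.998
  H: 17 × 1.008 = 17.136
  O: 4 × 15.999 = 63.996
  S: 1 × 32.060 = 32.060
Sum: 11×12.011 + 1×18.998 + 17×1.008 + 4×15.999 + 1×32.060 = 264.311 → 264.31 g/mol.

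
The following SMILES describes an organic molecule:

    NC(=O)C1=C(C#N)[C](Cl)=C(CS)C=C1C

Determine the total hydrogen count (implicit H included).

9

Walk through each heavy atom and fill implicit hydrogens from standard valence (C 4, N 3, O 2, S 2, halogen 1):
  atom 1: N, bond orders sum to 1 (valence 3) → 2 H
  atom 2: C, bond orders sum to 4 (valence 4) → 0 H
  atom 3: O, bond orders sum to 2 (valence 2) → 0 H
  atom 4: C, bond orders sum to 4 (valence 4) → 0 H
  atom 5: C, bond orders sum to 4 (valence 4) → 0 H
  atom 6: C, bond orders sum to 4 (valence 4) → 0 H
  atom 7: N, bond orders sum to 3 (valence 3) → 0 H
  atom 8: C with explicit H count 0
  atom 9: Cl (halogen, monovalent) → 0 H
  atom 10: C, bond orders sum to 4 (valence 4) → 0 H
  atom 11: C, bond orders sum to 2 (valence 4) → 2 H
  atom 12: S, bond orders sum to 1 (valence 2) → 1 H
  atom 13: C, bond orders sum to 3 (valence 4) → 1 H
  atom 14: C, bond orders sum to 4 (valence 4) → 0 H
  atom 15: C, bond orders sum to 1 (valence 4) → 3 H
Total hydrogens: 9.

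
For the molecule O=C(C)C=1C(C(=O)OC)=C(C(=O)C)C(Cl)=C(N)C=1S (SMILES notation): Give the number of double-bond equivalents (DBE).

7

Degree of unsaturation = (number of rings) + (number of π bonds).
Ring closures in the SMILES: 1.
π bonds: 6 double bonds (each 1 DoU) → 6 DoU from unsaturation.
Total DoU = 1 + 6 = 7.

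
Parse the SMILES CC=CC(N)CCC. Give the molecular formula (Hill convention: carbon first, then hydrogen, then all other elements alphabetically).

Walk through each heavy atom and fill implicit hydrogens from standard valence (C 4, N 3, O 2, S 2, halogen 1):
  atom 1: C, bond orders sum to 1 (valence 4) → 3 H
  atom 2: C, bond orders sum to 3 (valence 4) → 1 H
  atom 3: C, bond orders sum to 3 (valence 4) → 1 H
  atom 4: C, bond orders sum to 3 (valence 4) → 1 H
  atom 5: N, bond orders sum to 1 (valence 3) → 2 H
  atom 6: C, bond orders sum to 2 (valence 4) → 2 H
  atom 7: C, bond orders sum to 2 (valence 4) → 2 H
  atom 8: C, bond orders sum to 1 (valence 4) → 3 H
Totals → C:7, H:15, N:1.
In Hill order: C7H15N.

C7H15N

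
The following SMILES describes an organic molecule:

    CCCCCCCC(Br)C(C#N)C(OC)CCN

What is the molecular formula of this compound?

C14H27BrN2O

Walk through each heavy atom and fill implicit hydrogens from standard valence (C 4, N 3, O 2, S 2, halogen 1):
  atom 1: C, bond orders sum to 1 (valence 4) → 3 H
  atom 2: C, bond orders sum to 2 (valence 4) → 2 H
  atom 3: C, bond orders sum to 2 (valence 4) → 2 H
  atom 4: C, bond orders sum to 2 (valence 4) → 2 H
  atom 5: C, bond orders sum to 2 (valence 4) → 2 H
  atom 6: C, bond orders sum to 2 (valence 4) → 2 H
  atom 7: C, bond orders sum to 2 (valence 4) → 2 H
  atom 8: C, bond orders sum to 3 (valence 4) → 1 H
  atom 9: Br (halogen, monovalent) → 0 H
  atom 10: C, bond orders sum to 3 (valence 4) → 1 H
  atom 11: C, bond orders sum to 4 (valence 4) → 0 H
  atom 12: N, bond orders sum to 3 (valence 3) → 0 H
  atom 13: C, bond orders sum to 3 (valence 4) → 1 H
  atom 14: O, bond orders sum to 2 (valence 2) → 0 H
  atom 15: C, bond orders sum to 1 (valence 4) → 3 H
  atom 16: C, bond orders sum to 2 (valence 4) → 2 H
  atom 17: C, bond orders sum to 2 (valence 4) → 2 H
  atom 18: N, bond orders sum to 1 (valence 3) → 2 H
Totals → C:14, H:27, Br:1, N:2, O:1.
In Hill order: C14H27BrN2O.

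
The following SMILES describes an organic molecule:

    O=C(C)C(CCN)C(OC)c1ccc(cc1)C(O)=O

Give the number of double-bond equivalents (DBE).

Molecular formula: C14H19NO4.
DoU = (2C + 2 + N − H − X) / 2, where X is the halogen count and O/S are ignored.
    = (2·14 + 2 + 1 − 19 − 0) / 2 = 12 / 2 = 6.

6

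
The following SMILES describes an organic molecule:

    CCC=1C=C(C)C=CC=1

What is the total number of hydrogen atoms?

Walk through each heavy atom and fill implicit hydrogens from standard valence (C 4, N 3, O 2, S 2, halogen 1):
  atom 1: C, bond orders sum to 1 (valence 4) → 3 H
  atom 2: C, bond orders sum to 2 (valence 4) → 2 H
  atom 3: C, bond orders sum to 4 (valence 4) → 0 H
  atom 4: C, bond orders sum to 3 (valence 4) → 1 H
  atom 5: C, bond orders sum to 4 (valence 4) → 0 H
  atom 6: C, bond orders sum to 1 (valence 4) → 3 H
  atom 7: C, bond orders sum to 3 (valence 4) → 1 H
  atom 8: C, bond orders sum to 3 (valence 4) → 1 H
  atom 9: C, bond orders sum to 3 (valence 4) → 1 H
Total hydrogens: 12.

12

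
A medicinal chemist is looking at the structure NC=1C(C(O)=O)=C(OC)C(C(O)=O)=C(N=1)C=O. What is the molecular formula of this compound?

Walk through each heavy atom and fill implicit hydrogens from standard valence (C 4, N 3, O 2, S 2, halogen 1):
  atom 1: N, bond orders sum to 1 (valence 3) → 2 H
  atom 2: C, bond orders sum to 4 (valence 4) → 0 H
  atom 3: C, bond orders sum to 4 (valence 4) → 0 H
  atom 4: C, bond orders sum to 4 (valence 4) → 0 H
  atom 5: O, bond orders sum to 1 (valence 2) → 1 H
  atom 6: O, bond orders sum to 2 (valence 2) → 0 H
  atom 7: C, bond orders sum to 4 (valence 4) → 0 H
  atom 8: O, bond orders sum to 2 (valence 2) → 0 H
  atom 9: C, bond orders sum to 1 (valence 4) → 3 H
  atom 10: C, bond orders sum to 4 (valence 4) → 0 H
  atom 11: C, bond orders sum to 4 (valence 4) → 0 H
  atom 12: O, bond orders sum to 1 (valence 2) → 1 H
  atom 13: O, bond orders sum to 2 (valence 2) → 0 H
  atom 14: C, bond orders sum to 4 (valence 4) → 0 H
  atom 15: N, bond orders sum to 3 (valence 3) → 0 H
  atom 16: C, bond orders sum to 3 (valence 4) → 1 H
  atom 17: O, bond orders sum to 2 (valence 2) → 0 H
Totals → C:9, H:8, N:2, O:6.

C9H8N2O6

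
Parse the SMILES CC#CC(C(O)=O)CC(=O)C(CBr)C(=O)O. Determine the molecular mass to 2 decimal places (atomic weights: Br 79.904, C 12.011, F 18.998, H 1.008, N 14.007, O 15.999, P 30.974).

291.10 g/mol

First, the molecular formula is C10H11BrO5 (counting implicit H from valence).
  Br: 1 × 79.904 = 79.904
  C: 10 × 12.011 = 120.110
  H: 11 × 1.008 = 11.088
  O: 5 × 15.999 = 79.995
Sum: 1×79.904 + 10×12.011 + 11×1.008 + 5×15.999 = 291.097 → 291.10 g/mol.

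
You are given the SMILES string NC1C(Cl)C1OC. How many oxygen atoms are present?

Scan the SMILES for O atoms (remember two-letter symbols like Cl and Br are single atoms).
Oxygen count: 1.

1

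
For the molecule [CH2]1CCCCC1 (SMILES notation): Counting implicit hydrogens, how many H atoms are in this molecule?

Walk through each heavy atom and fill implicit hydrogens from standard valence (C 4, N 3, O 2, S 2, halogen 1):
  atom 1: C with explicit H count 2
  atom 2: C, bond orders sum to 2 (valence 4) → 2 H
  atom 3: C, bond orders sum to 2 (valence 4) → 2 H
  atom 4: C, bond orders sum to 2 (valence 4) → 2 H
  atom 5: C, bond orders sum to 2 (valence 4) → 2 H
  atom 6: C, bond orders sum to 2 (valence 4) → 2 H
Total hydrogens: 12.

12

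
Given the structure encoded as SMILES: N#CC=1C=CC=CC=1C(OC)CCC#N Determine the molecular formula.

C12H12N2O

Walk through each heavy atom and fill implicit hydrogens from standard valence (C 4, N 3, O 2, S 2, halogen 1):
  atom 1: N, bond orders sum to 3 (valence 3) → 0 H
  atom 2: C, bond orders sum to 4 (valence 4) → 0 H
  atom 3: C, bond orders sum to 4 (valence 4) → 0 H
  atom 4: C, bond orders sum to 3 (valence 4) → 1 H
  atom 5: C, bond orders sum to 3 (valence 4) → 1 H
  atom 6: C, bond orders sum to 3 (valence 4) → 1 H
  atom 7: C, bond orders sum to 3 (valence 4) → 1 H
  atom 8: C, bond orders sum to 4 (valence 4) → 0 H
  atom 9: C, bond orders sum to 3 (valence 4) → 1 H
  atom 10: O, bond orders sum to 2 (valence 2) → 0 H
  atom 11: C, bond orders sum to 1 (valence 4) → 3 H
  atom 12: C, bond orders sum to 2 (valence 4) → 2 H
  atom 13: C, bond orders sum to 2 (valence 4) → 2 H
  atom 14: C, bond orders sum to 4 (valence 4) → 0 H
  atom 15: N, bond orders sum to 3 (valence 3) → 0 H
Totals → C:12, H:12, N:2, O:1.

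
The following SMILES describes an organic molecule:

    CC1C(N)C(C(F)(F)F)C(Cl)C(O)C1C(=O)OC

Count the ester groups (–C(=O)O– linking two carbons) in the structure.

1

The ester motif appears at heavy-atom position 15 in the SMILES.
Other groups present: 1 hydroxyl, 1 primary amine.
Ester count: 1.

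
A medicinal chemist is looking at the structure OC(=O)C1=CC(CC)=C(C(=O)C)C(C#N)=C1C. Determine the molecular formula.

C13H13NO3

Walk through each heavy atom and fill implicit hydrogens from standard valence (C 4, N 3, O 2, S 2, halogen 1):
  atom 1: O, bond orders sum to 1 (valence 2) → 1 H
  atom 2: C, bond orders sum to 4 (valence 4) → 0 H
  atom 3: O, bond orders sum to 2 (valence 2) → 0 H
  atom 4: C, bond orders sum to 4 (valence 4) → 0 H
  atom 5: C, bond orders sum to 3 (valence 4) → 1 H
  atom 6: C, bond orders sum to 4 (valence 4) → 0 H
  atom 7: C, bond orders sum to 2 (valence 4) → 2 H
  atom 8: C, bond orders sum to 1 (valence 4) → 3 H
  atom 9: C, bond orders sum to 4 (valence 4) → 0 H
  atom 10: C, bond orders sum to 4 (valence 4) → 0 H
  atom 11: O, bond orders sum to 2 (valence 2) → 0 H
  atom 12: C, bond orders sum to 1 (valence 4) → 3 H
  atom 13: C, bond orders sum to 4 (valence 4) → 0 H
  atom 14: C, bond orders sum to 4 (valence 4) → 0 H
  atom 15: N, bond orders sum to 3 (valence 3) → 0 H
  atom 16: C, bond orders sum to 4 (valence 4) → 0 H
  atom 17: C, bond orders sum to 1 (valence 4) → 3 H
Totals → C:13, H:13, N:1, O:3.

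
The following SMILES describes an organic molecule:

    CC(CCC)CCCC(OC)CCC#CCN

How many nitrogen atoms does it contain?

Scan the SMILES for N atoms (remember two-letter symbols like Cl and Br are single atoms).
Nitrogen count: 1.

1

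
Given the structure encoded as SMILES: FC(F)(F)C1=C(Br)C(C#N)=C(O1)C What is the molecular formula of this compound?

C7H3BrF3NO

Walk through each heavy atom and fill implicit hydrogens from standard valence (C 4, N 3, O 2, S 2, halogen 1):
  atom 1: F (halogen, monovalent) → 0 H
  atom 2: C, bond orders sum to 4 (valence 4) → 0 H
  atom 3: F (halogen, monovalent) → 0 H
  atom 4: F (halogen, monovalent) → 0 H
  atom 5: C, bond orders sum to 4 (valence 4) → 0 H
  atom 6: C, bond orders sum to 4 (valence 4) → 0 H
  atom 7: Br (halogen, monovalent) → 0 H
  atom 8: C, bond orders sum to 4 (valence 4) → 0 H
  atom 9: C, bond orders sum to 4 (valence 4) → 0 H
  atom 10: N, bond orders sum to 3 (valence 3) → 0 H
  atom 11: C, bond orders sum to 4 (valence 4) → 0 H
  atom 12: O, bond orders sum to 2 (valence 2) → 0 H
  atom 13: C, bond orders sum to 1 (valence 4) → 3 H
Totals → C:7, H:3, Br:1, F:3, N:1, O:1.
In Hill order: C7H3BrF3NO.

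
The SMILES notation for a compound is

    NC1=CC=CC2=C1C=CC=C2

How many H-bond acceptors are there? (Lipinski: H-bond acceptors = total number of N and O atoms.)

N atoms: 1; O atoms: 0.
Lipinski HBA = 1 + 0 = 1.

1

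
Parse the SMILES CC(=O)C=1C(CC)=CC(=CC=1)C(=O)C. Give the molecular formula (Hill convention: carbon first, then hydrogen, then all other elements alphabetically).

Walk through each heavy atom and fill implicit hydrogens from standard valence (C 4, N 3, O 2, S 2, halogen 1):
  atom 1: C, bond orders sum to 1 (valence 4) → 3 H
  atom 2: C, bond orders sum to 4 (valence 4) → 0 H
  atom 3: O, bond orders sum to 2 (valence 2) → 0 H
  atom 4: C, bond orders sum to 4 (valence 4) → 0 H
  atom 5: C, bond orders sum to 4 (valence 4) → 0 H
  atom 6: C, bond orders sum to 2 (valence 4) → 2 H
  atom 7: C, bond orders sum to 1 (valence 4) → 3 H
  atom 8: C, bond orders sum to 3 (valence 4) → 1 H
  atom 9: C, bond orders sum to 4 (valence 4) → 0 H
  atom 10: C, bond orders sum to 3 (valence 4) → 1 H
  atom 11: C, bond orders sum to 3 (valence 4) → 1 H
  atom 12: C, bond orders sum to 4 (valence 4) → 0 H
  atom 13: O, bond orders sum to 2 (valence 2) → 0 H
  atom 14: C, bond orders sum to 1 (valence 4) → 3 H
Totals → C:12, H:14, O:2.

C12H14O2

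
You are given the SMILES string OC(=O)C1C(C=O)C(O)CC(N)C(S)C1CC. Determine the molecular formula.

C11H19NO4S

Walk through each heavy atom and fill implicit hydrogens from standard valence (C 4, N 3, O 2, S 2, halogen 1):
  atom 1: O, bond orders sum to 1 (valence 2) → 1 H
  atom 2: C, bond orders sum to 4 (valence 4) → 0 H
  atom 3: O, bond orders sum to 2 (valence 2) → 0 H
  atom 4: C, bond orders sum to 3 (valence 4) → 1 H
  atom 5: C, bond orders sum to 3 (valence 4) → 1 H
  atom 6: C, bond orders sum to 3 (valence 4) → 1 H
  atom 7: O, bond orders sum to 2 (valence 2) → 0 H
  atom 8: C, bond orders sum to 3 (valence 4) → 1 H
  atom 9: O, bond orders sum to 1 (valence 2) → 1 H
  atom 10: C, bond orders sum to 2 (valence 4) → 2 H
  atom 11: C, bond orders sum to 3 (valence 4) → 1 H
  atom 12: N, bond orders sum to 1 (valence 3) → 2 H
  atom 13: C, bond orders sum to 3 (valence 4) → 1 H
  atom 14: S, bond orders sum to 1 (valence 2) → 1 H
  atom 15: C, bond orders sum to 3 (valence 4) → 1 H
  atom 16: C, bond orders sum to 2 (valence 4) → 2 H
  atom 17: C, bond orders sum to 1 (valence 4) → 3 H
Totals → C:11, H:19, N:1, O:4, S:1.
In Hill order: C11H19NO4S.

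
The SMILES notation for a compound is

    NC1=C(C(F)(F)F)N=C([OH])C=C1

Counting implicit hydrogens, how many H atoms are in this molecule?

5

Walk through each heavy atom and fill implicit hydrogens from standard valence (C 4, N 3, O 2, S 2, halogen 1):
  atom 1: N, bond orders sum to 1 (valence 3) → 2 H
  atom 2: C, bond orders sum to 4 (valence 4) → 0 H
  atom 3: C, bond orders sum to 4 (valence 4) → 0 H
  atom 4: C, bond orders sum to 4 (valence 4) → 0 H
  atom 5: F (halogen, monovalent) → 0 H
  atom 6: F (halogen, monovalent) → 0 H
  atom 7: F (halogen, monovalent) → 0 H
  atom 8: N, bond orders sum to 3 (valence 3) → 0 H
  atom 9: C, bond orders sum to 4 (valence 4) → 0 H
  atom 10: O with explicit H count 1
  atom 11: C, bond orders sum to 3 (valence 4) → 1 H
  atom 12: C, bond orders sum to 3 (valence 4) → 1 H
Total hydrogens: 5.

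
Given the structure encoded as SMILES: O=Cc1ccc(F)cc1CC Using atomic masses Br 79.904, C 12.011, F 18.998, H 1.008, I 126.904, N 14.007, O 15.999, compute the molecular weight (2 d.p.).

152.17 g/mol

First, the molecular formula is C9H9FO (counting implicit H from valence).
  C: 9 × 12.011 = 108.099
  F: 1 × 18.998 = 18.998
  H: 9 × 1.008 = 9.072
  O: 1 × 15.999 = 15.999
Sum: 9×12.011 + 1×18.998 + 9×1.008 + 1×15.999 = 152.168 → 152.17 g/mol.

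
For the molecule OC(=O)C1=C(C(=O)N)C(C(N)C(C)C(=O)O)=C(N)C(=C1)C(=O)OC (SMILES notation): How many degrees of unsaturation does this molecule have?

Molecular formula: C14H17N3O7.
DoU = (2C + 2 + N − H − X) / 2, where X is the halogen count and O/S are ignored.
    = (2·14 + 2 + 3 − 17 − 0) / 2 = 16 / 2 = 8.

8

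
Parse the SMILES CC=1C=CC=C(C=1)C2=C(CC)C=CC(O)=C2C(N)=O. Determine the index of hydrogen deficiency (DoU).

Degree of unsaturation = (number of rings) + (number of π bonds).
Ring closures in the SMILES: 2.
π bonds: 7 double bonds (each 1 DoU) → 7 DoU from unsaturation.
Total DoU = 2 + 7 = 9.

9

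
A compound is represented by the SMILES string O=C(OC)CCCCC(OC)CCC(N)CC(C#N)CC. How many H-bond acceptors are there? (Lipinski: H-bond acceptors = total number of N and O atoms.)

N atoms: 2; O atoms: 3.
Lipinski HBA = 2 + 3 = 5.

5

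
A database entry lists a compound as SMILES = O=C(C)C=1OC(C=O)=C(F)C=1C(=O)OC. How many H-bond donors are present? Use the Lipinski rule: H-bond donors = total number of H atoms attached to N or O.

0

Donors: find every N or O and count the H atoms it carries.
  atom 1 (O): bond orders sum to 2 → 0 H
  atom 5 (O): bond orders sum to 2 → 0 H
  atom 8 (O): bond orders sum to 2 → 0 H
  atom 13 (O): bond orders sum to 2 → 0 H
  atom 14 (O): bond orders sum to 2 → 0 H
Lipinski HBD = 0.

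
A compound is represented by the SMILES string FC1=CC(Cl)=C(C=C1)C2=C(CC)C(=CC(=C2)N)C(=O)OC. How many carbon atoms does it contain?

16

Count every carbon token in the SMILES (each C, including those in ring-closure positions and inside branches).
Carbon count: 16.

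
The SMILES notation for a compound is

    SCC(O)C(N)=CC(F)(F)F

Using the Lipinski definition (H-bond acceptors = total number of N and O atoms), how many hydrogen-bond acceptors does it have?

2

N atoms: 1; O atoms: 1.
Lipinski HBA = 1 + 1 = 2.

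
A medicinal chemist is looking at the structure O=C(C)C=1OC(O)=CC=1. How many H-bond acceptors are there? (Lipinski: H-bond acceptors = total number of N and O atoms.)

N atoms: 0; O atoms: 3.
Lipinski HBA = 0 + 3 = 3.

3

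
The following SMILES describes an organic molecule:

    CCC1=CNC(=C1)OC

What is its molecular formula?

Walk through each heavy atom and fill implicit hydrogens from standard valence (C 4, N 3, O 2, S 2, halogen 1):
  atom 1: C, bond orders sum to 1 (valence 4) → 3 H
  atom 2: C, bond orders sum to 2 (valence 4) → 2 H
  atom 3: C, bond orders sum to 4 (valence 4) → 0 H
  atom 4: C, bond orders sum to 3 (valence 4) → 1 H
  atom 5: N, bond orders sum to 2 (valence 3) → 1 H
  atom 6: C, bond orders sum to 4 (valence 4) → 0 H
  atom 7: C, bond orders sum to 3 (valence 4) → 1 H
  atom 8: O, bond orders sum to 2 (valence 2) → 0 H
  atom 9: C, bond orders sum to 1 (valence 4) → 3 H
Totals → C:7, H:11, N:1, O:1.

C7H11NO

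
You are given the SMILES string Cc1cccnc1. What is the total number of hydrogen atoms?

Walk through each heavy atom and fill implicit hydrogens from standard valence (C 4, N 3, O 2, S 2, halogen 1); for lowercase aromatic atoms, an aromatic c carries 1 H when it has two neighbours and 0 H with three, and aromatic n carries 0 H:
  atom 1: C, bond orders sum to 1 (valence 4) → 3 H
  atom 2: aromatic c, 3 neighbours → 0 H
  atom 3: aromatic c, 2 neighbours → 1 H
  atom 4: aromatic c, 2 neighbours → 1 H
  atom 5: aromatic c, 2 neighbours → 1 H
  atom 6: aromatic n, 2 neighbours → 0 H
  atom 7: aromatic c, 2 neighbours → 1 H
Total hydrogens: 7.

7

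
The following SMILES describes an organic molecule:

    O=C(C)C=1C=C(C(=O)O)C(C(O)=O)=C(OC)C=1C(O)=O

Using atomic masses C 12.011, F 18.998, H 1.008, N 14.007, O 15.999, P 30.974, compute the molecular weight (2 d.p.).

First, the molecular formula is C12H10O8 (counting implicit H from valence).
  C: 12 × 12.011 = 144.132
  H: 10 × 1.008 = 10.080
  O: 8 × 15.999 = 127.992
Sum: 12×12.011 + 10×1.008 + 8×15.999 = 282.204 → 282.20 g/mol.

282.20 g/mol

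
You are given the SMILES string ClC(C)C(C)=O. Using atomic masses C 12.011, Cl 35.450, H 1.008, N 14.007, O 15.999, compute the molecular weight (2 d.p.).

First, the molecular formula is C4H7ClO (counting implicit H from valence).
  C: 4 × 12.011 = 48.044
  Cl: 1 × 35.450 = 35.450
  H: 7 × 1.008 = 7.056
  O: 1 × 15.999 = 15.999
Sum: 4×12.011 + 1×35.450 + 7×1.008 + 1×15.999 = 106.549 → 106.55 g/mol.

106.55 g/mol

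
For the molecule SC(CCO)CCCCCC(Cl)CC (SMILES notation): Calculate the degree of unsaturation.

Degree of unsaturation = (number of rings) + (number of π bonds).
Ring closures in the SMILES: 0.
π bonds: none → 0 DoU from unsaturation.
Total DoU = 0 + 0 = 0.

0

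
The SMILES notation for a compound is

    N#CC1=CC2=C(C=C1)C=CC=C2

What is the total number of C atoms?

Count every carbon token in the SMILES (each C, including those in ring-closure positions and inside branches).
Carbon count: 11.

11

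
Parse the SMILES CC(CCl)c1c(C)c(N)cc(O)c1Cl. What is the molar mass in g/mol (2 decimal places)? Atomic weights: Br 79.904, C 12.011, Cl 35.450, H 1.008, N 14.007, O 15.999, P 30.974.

234.12 g/mol

First, the molecular formula is C10H13Cl2NO (counting implicit H from valence).
  C: 10 × 12.011 = 120.110
  Cl: 2 × 35.450 = 70.900
  H: 13 × 1.008 = 13.104
  N: 1 × 14.007 = 14.007
  O: 1 × 15.999 = 15.999
Sum: 10×12.011 + 2×35.450 + 13×1.008 + 1×14.007 + 1×15.999 = 234.120 → 234.12 g/mol.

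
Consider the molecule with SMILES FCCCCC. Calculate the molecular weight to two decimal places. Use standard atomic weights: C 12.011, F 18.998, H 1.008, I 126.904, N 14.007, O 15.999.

First, the molecular formula is C5H11F (counting implicit H from valence).
  C: 5 × 12.011 = 60.055
  F: 1 × 18.998 = 18.998
  H: 11 × 1.008 = 11.088
Sum: 5×12.011 + 1×18.998 + 11×1.008 = 90.141 → 90.14 g/mol.

90.14 g/mol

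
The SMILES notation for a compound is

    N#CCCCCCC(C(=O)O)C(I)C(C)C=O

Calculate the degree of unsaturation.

Molecular formula: C12H18INO3.
DoU = (2C + 2 + N − H − X) / 2, where X is the halogen count and O/S are ignored.
    = (2·12 + 2 + 1 − 18 − 1) / 2 = 8 / 2 = 4.

4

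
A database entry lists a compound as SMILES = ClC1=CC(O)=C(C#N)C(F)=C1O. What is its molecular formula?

C7H3ClFNO2

Walk through each heavy atom and fill implicit hydrogens from standard valence (C 4, N 3, O 2, S 2, halogen 1):
  atom 1: Cl (halogen, monovalent) → 0 H
  atom 2: C, bond orders sum to 4 (valence 4) → 0 H
  atom 3: C, bond orders sum to 3 (valence 4) → 1 H
  atom 4: C, bond orders sum to 4 (valence 4) → 0 H
  atom 5: O, bond orders sum to 1 (valence 2) → 1 H
  atom 6: C, bond orders sum to 4 (valence 4) → 0 H
  atom 7: C, bond orders sum to 4 (valence 4) → 0 H
  atom 8: N, bond orders sum to 3 (valence 3) → 0 H
  atom 9: C, bond orders sum to 4 (valence 4) → 0 H
  atom 10: F (halogen, monovalent) → 0 H
  atom 11: C, bond orders sum to 4 (valence 4) → 0 H
  atom 12: O, bond orders sum to 1 (valence 2) → 1 H
Totals → C:7, H:3, Cl:1, F:1, N:1, O:2.
In Hill order: C7H3ClFNO2.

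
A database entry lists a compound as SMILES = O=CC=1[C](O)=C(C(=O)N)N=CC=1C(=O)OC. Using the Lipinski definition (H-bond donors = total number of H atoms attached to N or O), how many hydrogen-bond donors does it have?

3

Donors: find every N or O and count the H atoms it carries.
  atom 1 (O): bond orders sum to 2 → 0 H
  atom 5 (O): bond orders sum to 1 → 1 H
  atom 8 (O): bond orders sum to 2 → 0 H
  atom 9 (N): bond orders sum to 1 → 2 H
  atom 10 (N): bond orders sum to 3 → 0 H
  atom 14 (O): bond orders sum to 2 → 0 H
  atom 15 (O): bond orders sum to 2 → 0 H
Lipinski HBD = 3.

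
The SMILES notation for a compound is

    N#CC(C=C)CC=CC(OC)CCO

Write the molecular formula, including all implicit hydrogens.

C11H17NO2

Walk through each heavy atom and fill implicit hydrogens from standard valence (C 4, N 3, O 2, S 2, halogen 1):
  atom 1: N, bond orders sum to 3 (valence 3) → 0 H
  atom 2: C, bond orders sum to 4 (valence 4) → 0 H
  atom 3: C, bond orders sum to 3 (valence 4) → 1 H
  atom 4: C, bond orders sum to 3 (valence 4) → 1 H
  atom 5: C, bond orders sum to 2 (valence 4) → 2 H
  atom 6: C, bond orders sum to 2 (valence 4) → 2 H
  atom 7: C, bond orders sum to 3 (valence 4) → 1 H
  atom 8: C, bond orders sum to 3 (valence 4) → 1 H
  atom 9: C, bond orders sum to 3 (valence 4) → 1 H
  atom 10: O, bond orders sum to 2 (valence 2) → 0 H
  atom 11: C, bond orders sum to 1 (valence 4) → 3 H
  atom 12: C, bond orders sum to 2 (valence 4) → 2 H
  atom 13: C, bond orders sum to 2 (valence 4) → 2 H
  atom 14: O, bond orders sum to 1 (valence 2) → 1 H
Totals → C:11, H:17, N:1, O:2.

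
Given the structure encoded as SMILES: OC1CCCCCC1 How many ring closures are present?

1

In SMILES, each pair of matching ring-closure digits denotes one ring-closing bond; the number of such bonds equals the number of independent rings.
Ring-closure bonds here: 1.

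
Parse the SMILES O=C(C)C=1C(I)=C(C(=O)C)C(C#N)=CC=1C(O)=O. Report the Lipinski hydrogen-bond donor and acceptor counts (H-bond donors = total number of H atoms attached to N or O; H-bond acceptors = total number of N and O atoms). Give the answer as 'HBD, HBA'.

1, 5

Donors: find every N or O and count the H atoms it carries.
  atom 1 (O): bond orders sum to 2 → 0 H
  atom 9 (O): bond orders sum to 2 → 0 H
  atom 13 (N): bond orders sum to 3 → 0 H
  atom 17 (O): bond orders sum to 1 → 1 H
  atom 18 (O): bond orders sum to 2 → 0 H
Lipinski HBD = 1.
Acceptors: N atoms = 1, O atoms = 4 → HBA = 5.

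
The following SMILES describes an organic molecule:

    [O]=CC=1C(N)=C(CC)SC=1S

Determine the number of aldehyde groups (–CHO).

1

The aldehyde motif appears at heavy-atom position 2 in the SMILES.
Other groups present: 1 primary amine, 1 thiol.
Aldehyde count: 1.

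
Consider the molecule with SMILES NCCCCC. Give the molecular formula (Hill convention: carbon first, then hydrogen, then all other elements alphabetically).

Walk through each heavy atom and fill implicit hydrogens from standard valence (C 4, N 3, O 2, S 2, halogen 1):
  atom 1: N, bond orders sum to 1 (valence 3) → 2 H
  atom 2: C, bond orders sum to 2 (valence 4) → 2 H
  atom 3: C, bond orders sum to 2 (valence 4) → 2 H
  atom 4: C, bond orders sum to 2 (valence 4) → 2 H
  atom 5: C, bond orders sum to 2 (valence 4) → 2 H
  atom 6: C, bond orders sum to 1 (valence 4) → 3 H
Totals → C:5, H:13, N:1.

C5H13N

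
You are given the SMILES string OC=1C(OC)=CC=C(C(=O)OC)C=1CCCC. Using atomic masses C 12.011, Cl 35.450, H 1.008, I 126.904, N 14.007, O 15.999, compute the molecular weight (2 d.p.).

238.28 g/mol

First, the molecular formula is C13H18O4 (counting implicit H from valence).
  C: 13 × 12.011 = 156.143
  H: 18 × 1.008 = 18.144
  O: 4 × 15.999 = 63.996
Sum: 13×12.011 + 18×1.008 + 4×15.999 = 238.283 → 238.28 g/mol.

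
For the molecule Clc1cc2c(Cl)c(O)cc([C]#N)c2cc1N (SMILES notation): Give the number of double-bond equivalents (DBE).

9

Molecular formula: C11H6Cl2N2O.
DoU = (2C + 2 + N − H − X) / 2, where X is the halogen count and O/S are ignored.
    = (2·11 + 2 + 2 − 6 − 2) / 2 = 18 / 2 = 9.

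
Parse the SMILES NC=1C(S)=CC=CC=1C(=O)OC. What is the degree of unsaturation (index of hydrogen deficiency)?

5

Degree of unsaturation = (number of rings) + (number of π bonds).
Ring closures in the SMILES: 1.
π bonds: 4 double bonds (each 1 DoU) → 4 DoU from unsaturation.
Total DoU = 1 + 4 = 5.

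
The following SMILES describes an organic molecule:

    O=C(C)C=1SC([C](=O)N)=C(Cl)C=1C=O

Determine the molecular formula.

Walk through each heavy atom and fill implicit hydrogens from standard valence (C 4, N 3, O 2, S 2, halogen 1):
  atom 1: O, bond orders sum to 2 (valence 2) → 0 H
  atom 2: C, bond orders sum to 4 (valence 4) → 0 H
  atom 3: C, bond orders sum to 1 (valence 4) → 3 H
  atom 4: C, bond orders sum to 4 (valence 4) → 0 H
  atom 5: S, bond orders sum to 2 (valence 2) → 0 H
  atom 6: C, bond orders sum to 4 (valence 4) → 0 H
  atom 7: C with explicit H count 0
  atom 8: O, bond orders sum to 2 (valence 2) → 0 H
  atom 9: N, bond orders sum to 1 (valence 3) → 2 H
  atom 10: C, bond orders sum to 4 (valence 4) → 0 H
  atom 11: Cl (halogen, monovalent) → 0 H
  atom 12: C, bond orders sum to 4 (valence 4) → 0 H
  atom 13: C, bond orders sum to 3 (valence 4) → 1 H
  atom 14: O, bond orders sum to 2 (valence 2) → 0 H
Totals → C:8, H:6, Cl:1, N:1, O:3, S:1.

C8H6ClNO3S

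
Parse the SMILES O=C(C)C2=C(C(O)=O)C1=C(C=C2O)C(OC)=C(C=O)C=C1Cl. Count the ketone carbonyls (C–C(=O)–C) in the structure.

The ketone motif appears at heavy-atom position 2 in the SMILES.
Other groups present: 1 aldehyde, 1 carboxylic acid, 1 ether, 1 hydroxyl.
Ketone count: 1.

1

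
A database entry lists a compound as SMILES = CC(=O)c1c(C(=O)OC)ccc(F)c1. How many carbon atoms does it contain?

Count every carbon token in the SMILES (each C, including those in ring-closure positions and inside branches).
Carbon count: 10.

10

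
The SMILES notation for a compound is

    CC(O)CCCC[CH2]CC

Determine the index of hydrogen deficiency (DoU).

Molecular formula: C9H20O.
DoU = (2C + 2 + N − H − X) / 2, where X is the halogen count and O/S are ignored.
    = (2·9 + 2 + 0 − 20 − 0) / 2 = 0 / 2 = 0.

0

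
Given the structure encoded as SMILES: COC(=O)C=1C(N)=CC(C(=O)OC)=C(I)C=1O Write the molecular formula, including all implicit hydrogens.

Walk through each heavy atom and fill implicit hydrogens from standard valence (C 4, N 3, O 2, S 2, halogen 1):
  atom 1: C, bond orders sum to 1 (valence 4) → 3 H
  atom 2: O, bond orders sum to 2 (valence 2) → 0 H
  atom 3: C, bond orders sum to 4 (valence 4) → 0 H
  atom 4: O, bond orders sum to 2 (valence 2) → 0 H
  atom 5: C, bond orders sum to 4 (valence 4) → 0 H
  atom 6: C, bond orders sum to 4 (valence 4) → 0 H
  atom 7: N, bond orders sum to 1 (valence 3) → 2 H
  atom 8: C, bond orders sum to 3 (valence 4) → 1 H
  atom 9: C, bond orders sum to 4 (valence 4) → 0 H
  atom 10: C, bond orders sum to 4 (valence 4) → 0 H
  atom 11: O, bond orders sum to 2 (valence 2) → 0 H
  atom 12: O, bond orders sum to 2 (valence 2) → 0 H
  atom 13: C, bond orders sum to 1 (valence 4) → 3 H
  atom 14: C, bond orders sum to 4 (valence 4) → 0 H
  atom 15: I (halogen, monovalent) → 0 H
  atom 16: C, bond orders sum to 4 (valence 4) → 0 H
  atom 17: O, bond orders sum to 1 (valence 2) → 1 H
Totals → C:10, H:10, I:1, N:1, O:5.

C10H10INO5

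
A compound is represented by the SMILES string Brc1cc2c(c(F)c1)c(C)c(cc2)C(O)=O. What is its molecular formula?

C12H8BrFO2

Walk through each heavy atom and fill implicit hydrogens from standard valence (C 4, N 3, O 2, S 2, halogen 1); for lowercase aromatic atoms, an aromatic c carries 1 H when it has two neighbours and 0 H with three, and aromatic n carries 0 H:
  atom 1: Br (halogen, monovalent) → 0 H
  atom 2: aromatic c, 3 neighbours → 0 H
  atom 3: aromatic c, 2 neighbours → 1 H
  atom 4: aromatic c, 3 neighbours → 0 H
  atom 5: aromatic c, 3 neighbours → 0 H
  atom 6: aromatic c, 3 neighbours → 0 H
  atom 7: F (halogen, monovalent) → 0 H
  atom 8: aromatic c, 2 neighbours → 1 H
  atom 9: aromatic c, 3 neighbours → 0 H
  atom 10: C, bond orders sum to 1 (valence 4) → 3 H
  atom 11: aromatic c, 3 neighbours → 0 H
  atom 12: aromatic c, 2 neighbours → 1 H
  atom 13: aromatic c, 2 neighbours → 1 H
  atom 14: C, bond orders sum to 4 (valence 4) → 0 H
  atom 15: O, bond orders sum to 1 (valence 2) → 1 H
  atom 16: O, bond orders sum to 2 (valence 2) → 0 H
Totals → C:12, H:8, Br:1, F:1, O:2.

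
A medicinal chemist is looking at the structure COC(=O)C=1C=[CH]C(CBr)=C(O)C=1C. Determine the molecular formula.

C10H11BrO3

Walk through each heavy atom and fill implicit hydrogens from standard valence (C 4, N 3, O 2, S 2, halogen 1):
  atom 1: C, bond orders sum to 1 (valence 4) → 3 H
  atom 2: O, bond orders sum to 2 (valence 2) → 0 H
  atom 3: C, bond orders sum to 4 (valence 4) → 0 H
  atom 4: O, bond orders sum to 2 (valence 2) → 0 H
  atom 5: C, bond orders sum to 4 (valence 4) → 0 H
  atom 6: C, bond orders sum to 3 (valence 4) → 1 H
  atom 7: C with explicit H count 1
  atom 8: C, bond orders sum to 4 (valence 4) → 0 H
  atom 9: C, bond orders sum to 2 (valence 4) → 2 H
  atom 10: Br (halogen, monovalent) → 0 H
  atom 11: C, bond orders sum to 4 (valence 4) → 0 H
  atom 12: O, bond orders sum to 1 (valence 2) → 1 H
  atom 13: C, bond orders sum to 4 (valence 4) → 0 H
  atom 14: C, bond orders sum to 1 (valence 4) → 3 H
Totals → C:10, H:11, Br:1, O:3.
In Hill order: C10H11BrO3.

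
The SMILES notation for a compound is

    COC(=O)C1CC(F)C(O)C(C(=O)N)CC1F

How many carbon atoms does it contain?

Count every carbon token in the SMILES (each C, including those in ring-closure positions and inside branches).
Carbon count: 10.

10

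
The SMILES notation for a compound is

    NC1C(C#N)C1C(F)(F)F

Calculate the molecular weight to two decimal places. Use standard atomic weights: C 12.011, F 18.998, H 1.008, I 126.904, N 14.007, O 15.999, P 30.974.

First, the molecular formula is C5H5F3N2 (counting implicit H from valence).
  C: 5 × 12.011 = 60.055
  F: 3 × 18.998 = 56.994
  H: 5 × 1.008 = 5.040
  N: 2 × 14.007 = 28.014
Sum: 5×12.011 + 3×18.998 + 5×1.008 + 2×14.007 = 150.103 → 150.10 g/mol.

150.10 g/mol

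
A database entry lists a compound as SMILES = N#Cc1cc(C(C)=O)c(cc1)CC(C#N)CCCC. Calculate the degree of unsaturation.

9

Molecular formula: C16H18N2O.
DoU = (2C + 2 + N − H − X) / 2, where X is the halogen count and O/S are ignored.
    = (2·16 + 2 + 2 − 18 − 0) / 2 = 18 / 2 = 9.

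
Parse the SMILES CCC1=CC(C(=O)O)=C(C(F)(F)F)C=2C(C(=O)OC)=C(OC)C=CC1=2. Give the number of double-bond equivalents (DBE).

Molecular formula: C17H15F3O5.
DoU = (2C + 2 + N − H − X) / 2, where X is the halogen count and O/S are ignored.
    = (2·17 + 2 + 0 − 15 − 3) / 2 = 18 / 2 = 9.

9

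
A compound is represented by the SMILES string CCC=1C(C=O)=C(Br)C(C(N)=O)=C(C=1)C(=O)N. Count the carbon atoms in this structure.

Count every carbon token in the SMILES (each C, including those in ring-closure positions and inside branches).
Carbon count: 11.

11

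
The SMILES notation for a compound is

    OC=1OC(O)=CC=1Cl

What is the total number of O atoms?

3

Scan the SMILES for O atoms (remember two-letter symbols like Cl and Br are single atoms).
Oxygen count: 3.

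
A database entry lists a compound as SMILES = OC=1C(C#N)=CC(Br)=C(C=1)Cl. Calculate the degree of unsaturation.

Molecular formula: C7H3BrClNO.
DoU = (2C + 2 + N − H − X) / 2, where X is the halogen count and O/S are ignored.
    = (2·7 + 2 + 1 − 3 − 2) / 2 = 12 / 2 = 6.

6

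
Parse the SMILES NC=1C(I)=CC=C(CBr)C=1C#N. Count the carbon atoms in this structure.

Count every carbon token in the SMILES (each C, including those in ring-closure positions and inside branches).
Carbon count: 8.

8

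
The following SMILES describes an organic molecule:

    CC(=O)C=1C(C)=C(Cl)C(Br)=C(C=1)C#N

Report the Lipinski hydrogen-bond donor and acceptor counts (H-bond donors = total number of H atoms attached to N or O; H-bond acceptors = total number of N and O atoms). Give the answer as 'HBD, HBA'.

0, 2

Donors: find every N or O and count the H atoms it carries.
  atom 3 (O): bond orders sum to 2 → 0 H
  atom 14 (N): bond orders sum to 3 → 0 H
Lipinski HBD = 0.
Acceptors: N atoms = 1, O atoms = 1 → HBA = 2.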